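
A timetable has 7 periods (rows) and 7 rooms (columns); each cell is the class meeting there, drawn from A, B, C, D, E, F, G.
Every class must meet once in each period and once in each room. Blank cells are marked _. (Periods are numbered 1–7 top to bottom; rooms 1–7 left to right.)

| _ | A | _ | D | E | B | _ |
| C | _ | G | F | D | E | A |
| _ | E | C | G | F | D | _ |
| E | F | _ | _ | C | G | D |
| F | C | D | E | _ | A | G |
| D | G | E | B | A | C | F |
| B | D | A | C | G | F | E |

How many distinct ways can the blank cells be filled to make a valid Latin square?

1

Period 1, room 1: eliminating its period and room leaves {G}.
Period 1, room 3: eliminating its period and room leaves {F}.
Period 1, room 7: eliminating its period and room leaves {C}.
Period 2, room 2: eliminating its period and room leaves {B}.
Period 3, room 1: eliminating its period and room leaves {A}.
Period 3, room 7: eliminating its period and room leaves {B}.
Period 4, room 3: eliminating its period and room leaves {B}.
Period 4, room 4: eliminating its period and room leaves {A}.
Period 5, room 5: eliminating its period and room leaves {B}.
Only one assignment across all blanks avoids any period or room repeat, giving 1 completion.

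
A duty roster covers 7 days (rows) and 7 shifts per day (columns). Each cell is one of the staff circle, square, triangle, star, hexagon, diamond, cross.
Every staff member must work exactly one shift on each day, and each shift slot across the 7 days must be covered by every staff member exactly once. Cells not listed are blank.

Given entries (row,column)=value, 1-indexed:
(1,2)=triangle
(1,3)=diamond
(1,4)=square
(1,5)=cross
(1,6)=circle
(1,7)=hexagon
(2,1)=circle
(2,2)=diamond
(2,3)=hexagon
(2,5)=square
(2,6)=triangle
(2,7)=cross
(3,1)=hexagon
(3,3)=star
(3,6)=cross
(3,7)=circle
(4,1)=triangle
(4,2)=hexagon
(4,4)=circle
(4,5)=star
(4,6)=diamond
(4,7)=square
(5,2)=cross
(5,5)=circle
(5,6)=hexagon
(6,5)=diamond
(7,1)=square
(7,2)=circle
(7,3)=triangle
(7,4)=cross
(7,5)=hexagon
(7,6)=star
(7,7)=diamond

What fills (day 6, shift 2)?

star

Day 1, shift 1: day 1 has {circle, square, triangle, hexagon, diamond, cross} and shift 1 has {circle, square, triangle, hexagon}, leaving only star.
Day 2, shift 4: day 2 has {circle, square, triangle, hexagon, diamond, cross} and shift 4 has {circle, square, cross}, leaving only star.
Day 3, shift 2: day 3 has {circle, star, hexagon, cross} and shift 2 has {circle, triangle, hexagon, diamond, cross}, leaving only square.
Day 6 already has {diamond} and shift 2 already has {circle, square, triangle, hexagon, diamond, cross}, so day 6, shift 2 must be star.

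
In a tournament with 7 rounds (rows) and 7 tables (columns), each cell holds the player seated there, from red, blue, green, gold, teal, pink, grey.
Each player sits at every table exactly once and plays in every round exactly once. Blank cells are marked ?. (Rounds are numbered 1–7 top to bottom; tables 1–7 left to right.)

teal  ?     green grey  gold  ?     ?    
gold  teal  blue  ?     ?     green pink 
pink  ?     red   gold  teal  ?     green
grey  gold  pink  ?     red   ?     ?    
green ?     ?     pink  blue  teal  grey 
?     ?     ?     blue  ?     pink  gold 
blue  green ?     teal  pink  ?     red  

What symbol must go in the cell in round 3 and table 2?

blue

Round 1, table 7: round 1 has {green, gold, teal, grey} and table 7 has {red, green, gold, pink, grey}, leaving only blue.
Round 1, table 6: round 1 has {blue, green, gold, teal, grey} and table 6 has {green, teal, pink}, leaving only red.
Round 1, table 2: round 1 has {red, blue, green, gold, teal, grey} and table 2 has {green, gold, teal}, leaving only pink.
Round 2, table 4: round 2 has {blue, green, gold, teal, pink} and table 4 has {blue, gold, teal, pink, grey}, leaving only red.
Round 2, table 5: round 2 has {red, blue, green, gold, teal, pink} and table 5 has {red, blue, gold, teal, pink}, leaving only grey.
Round 4, table 4: round 4 has {red, gold, pink, grey} and table 4 has {red, blue, gold, teal, pink, grey}, leaving only green.
Round 4, table 6: round 4 has {red, green, gold, pink, grey} and table 6 has {red, green, teal, pink}, leaving only blue.
Round 3, table 6: round 3 has {red, green, gold, teal, pink} and table 6 has {red, blue, green, teal, pink}, leaving only grey.
Round 3 already has {red, green, gold, teal, pink, grey} and table 2 already has {green, gold, teal, pink}, so round 3, table 2 must be blue.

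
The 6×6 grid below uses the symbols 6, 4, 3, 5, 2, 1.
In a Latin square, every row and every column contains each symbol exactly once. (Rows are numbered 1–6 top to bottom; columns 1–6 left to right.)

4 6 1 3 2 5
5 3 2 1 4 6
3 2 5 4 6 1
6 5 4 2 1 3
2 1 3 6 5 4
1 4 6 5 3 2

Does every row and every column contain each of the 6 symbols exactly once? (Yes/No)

Yes

Each row is a permutation of the 6 symbols, and so is each column.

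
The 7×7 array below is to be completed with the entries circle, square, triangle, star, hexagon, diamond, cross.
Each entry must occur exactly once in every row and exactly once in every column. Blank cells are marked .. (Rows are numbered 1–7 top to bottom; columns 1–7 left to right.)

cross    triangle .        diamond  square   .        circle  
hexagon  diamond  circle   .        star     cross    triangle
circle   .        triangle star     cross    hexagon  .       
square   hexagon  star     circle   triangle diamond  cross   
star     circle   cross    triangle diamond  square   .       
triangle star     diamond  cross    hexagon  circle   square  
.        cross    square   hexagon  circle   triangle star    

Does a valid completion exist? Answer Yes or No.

Yes

No row or column among the givens repeats a symbol, and propagating forced cells runs into no contradiction.
One valid completion exists (for instance, cross triangle hexagon diamond square star circle / hexagon diamond circle square star cross triangle / circle square triangle star cross hexagon diamond / square hexagon star circle triangle diamond cross / star circle cross triangle diamond square hexagon / triangle star diamond cross hexagon circle square / diamond cross square hexagon circle triangle star).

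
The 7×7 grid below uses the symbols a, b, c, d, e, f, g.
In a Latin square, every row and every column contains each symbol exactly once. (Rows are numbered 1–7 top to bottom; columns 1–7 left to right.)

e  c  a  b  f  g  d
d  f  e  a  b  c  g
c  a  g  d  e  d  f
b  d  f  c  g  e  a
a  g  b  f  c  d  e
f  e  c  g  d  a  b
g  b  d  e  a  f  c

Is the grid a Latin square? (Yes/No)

No

Column 6 contains d twice (at rows 3 and 5), so it is not a permutation.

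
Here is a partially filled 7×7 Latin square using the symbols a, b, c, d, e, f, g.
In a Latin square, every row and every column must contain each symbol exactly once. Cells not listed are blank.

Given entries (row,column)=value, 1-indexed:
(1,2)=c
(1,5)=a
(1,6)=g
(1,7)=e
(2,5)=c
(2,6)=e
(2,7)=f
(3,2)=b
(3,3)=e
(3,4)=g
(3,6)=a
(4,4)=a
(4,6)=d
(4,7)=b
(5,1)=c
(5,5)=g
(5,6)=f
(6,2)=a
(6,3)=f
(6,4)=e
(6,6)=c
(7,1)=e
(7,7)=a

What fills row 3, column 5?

Row 5, column 7: row 5 has {c, f, g} and column 7 has {a, b, e, f}, leaving only d.
Row 3, column 7: row 3 has {a, b, e, g} and column 7 has {a, b, d, e, f}, leaving only c.
Row 5, column 2: row 5 has {c, d, f, g} and column 2 has {a, b, c}, leaving only e.
Row 5, column 4: row 5 has {c, d, e, f, g} and column 4 has {a, e, g}, leaving only b.
Row 2, column 4: row 2 has {c, e, f} and column 4 has {a, b, e, g}, leaving only d.
Row 1, column 4: row 1 has {a, c, e, g} and column 4 has {a, b, d, e, g}, leaving only f.
Row 2, column 2: row 2 has {c, d, e, f} and column 2 has {a, b, c, e}, leaving only g.
Row 4, column 2: row 4 has {a, b, d} and column 2 has {a, b, c, e, g}, leaving only f.
Row 4, column 1: row 4 has {a, b, d, f} and column 1 has {c, e}, leaving only g.
Row 4, column 3: row 4 has {a, b, d, f, g} and column 3 has {e, f}, leaving only c.
Row 4, column 5: row 4 has {a, b, c, d, f, g} and column 5 has {a, c, g}, leaving only e.
Row 5, column 3: row 5 has {b, c, d, e, f, g} and column 3 has {c, e, f}, leaving only a.
Row 2, column 3: row 2 has {c, d, e, f, g} and column 3 has {a, c, e, f}, leaving only b.
Row 1, column 3: row 1 has {a, c, e, f, g} and column 3 has {a, b, c, e, f}, leaving only d.
Row 1, column 1: row 1 has {a, c, d, e, f, g} and column 1 has {c, e, g}, leaving only b.
Row 2, column 1: row 2 has {b, c, d, e, f, g} and column 1 has {b, c, e, g}, leaving only a.
Row 6, column 1: row 6 has {a, c, e, f} and column 1 has {a, b, c, e, g}, leaving only d.
Row 3, column 1: row 3 has {a, b, c, e, g} and column 1 has {a, b, c, d, e, g}, leaving only f.
Row 3 already has {a, b, c, e, f, g} and column 5 already has {a, c, e, g}, so row 3, column 5 must be d.

d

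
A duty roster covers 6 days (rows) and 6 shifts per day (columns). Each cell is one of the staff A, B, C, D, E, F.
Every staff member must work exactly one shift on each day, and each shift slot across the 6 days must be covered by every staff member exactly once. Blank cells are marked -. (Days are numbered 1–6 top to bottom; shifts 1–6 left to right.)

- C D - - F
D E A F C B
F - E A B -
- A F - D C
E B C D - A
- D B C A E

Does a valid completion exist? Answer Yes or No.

Day 3, shift 2: day 3 together with shift 2 already contain {A, B, C, D, E, F} — every symbol — so nothing can go there. The grid has no valid completion.

No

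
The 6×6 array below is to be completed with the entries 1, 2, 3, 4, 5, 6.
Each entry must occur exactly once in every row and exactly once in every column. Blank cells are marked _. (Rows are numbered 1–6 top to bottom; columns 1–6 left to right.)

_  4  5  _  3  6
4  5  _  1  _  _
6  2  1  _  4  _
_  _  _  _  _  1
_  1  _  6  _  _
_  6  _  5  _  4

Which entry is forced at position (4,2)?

3

Row 4 already has {1} and column 2 already has {1, 2, 4, 5, 6}, so row 4, column 2 must be 3.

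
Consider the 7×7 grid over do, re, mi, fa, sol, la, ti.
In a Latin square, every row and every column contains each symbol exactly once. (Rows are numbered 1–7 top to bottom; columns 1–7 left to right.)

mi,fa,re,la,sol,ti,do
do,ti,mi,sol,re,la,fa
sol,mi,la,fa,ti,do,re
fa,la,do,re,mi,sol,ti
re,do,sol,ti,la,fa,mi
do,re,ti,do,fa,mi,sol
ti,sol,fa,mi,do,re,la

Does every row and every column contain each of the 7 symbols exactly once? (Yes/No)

No

Column 1 contains do twice (at rows 2 and 6), so it is not a permutation.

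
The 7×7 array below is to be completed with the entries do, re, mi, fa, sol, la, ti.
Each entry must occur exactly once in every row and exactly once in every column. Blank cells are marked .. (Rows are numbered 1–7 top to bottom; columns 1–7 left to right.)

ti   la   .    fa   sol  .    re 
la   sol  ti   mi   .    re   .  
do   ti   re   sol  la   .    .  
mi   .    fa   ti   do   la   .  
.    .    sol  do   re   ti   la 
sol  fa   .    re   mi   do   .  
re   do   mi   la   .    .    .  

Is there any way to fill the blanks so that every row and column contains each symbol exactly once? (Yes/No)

Yes

No row or column among the givens repeats a symbol, and propagating forced cells runs into no contradiction.
One valid completion exists (for instance, ti la do fa sol mi re / la sol ti mi fa re do / do ti re sol la fa mi / mi re fa ti do la sol / fa mi sol do re ti la / sol fa la re mi do ti / re do mi la ti sol fa).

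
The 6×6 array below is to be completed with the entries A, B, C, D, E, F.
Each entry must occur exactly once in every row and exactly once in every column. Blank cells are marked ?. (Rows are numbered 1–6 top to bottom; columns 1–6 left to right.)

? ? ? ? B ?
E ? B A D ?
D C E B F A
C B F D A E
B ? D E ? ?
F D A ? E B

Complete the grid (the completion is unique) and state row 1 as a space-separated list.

Row 1, column 1: row 1 has {B} and column 1 has {B, C, D, E, F}, leaving only A.
Row 1, column 3: row 1 has {A, B} and column 3 has {A, B, D, E, F}, leaving only C.
Row 1, column 4: row 1 has {A, B, C} and column 4 has {A, B, D, E}, leaving only F.
Row 1, column 2: row 1 has {A, B, C, F} and column 2 has {B, C, D}, leaving only E.
Row 1, column 6: row 1 has {A, B, C, E, F} and column 6 has {A, B, E}, leaving only D.
So row 1 reads: A E C F B D.

A E C F B D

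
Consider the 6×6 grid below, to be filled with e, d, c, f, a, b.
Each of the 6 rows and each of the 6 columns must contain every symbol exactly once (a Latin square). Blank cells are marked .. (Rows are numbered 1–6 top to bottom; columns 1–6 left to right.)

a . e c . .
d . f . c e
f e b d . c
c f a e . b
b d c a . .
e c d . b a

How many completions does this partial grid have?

Row 1, column 2: eliminating its row and column leaves {b}.
Row 1, column 5: eliminating its row and column leaves {d, f}.
Row 1, column 6: eliminating its row and column leaves {d, f}.
Row 2, column 2: eliminating its row and column leaves {a, b}.
Row 2, column 4: eliminating its row and column leaves {b}.
Row 3, column 5: eliminating its row and column leaves {a}.
Row 4, column 5: eliminating its row and column leaves {d}.
Row 5, column 5: eliminating its row and column leaves {e, f}.
Row 5, column 6: eliminating its row and column leaves {f}.
Row 6, column 4: eliminating its row and column leaves {f}.
Only one assignment across all blanks avoids any row or column repeat, giving 1 completion.

1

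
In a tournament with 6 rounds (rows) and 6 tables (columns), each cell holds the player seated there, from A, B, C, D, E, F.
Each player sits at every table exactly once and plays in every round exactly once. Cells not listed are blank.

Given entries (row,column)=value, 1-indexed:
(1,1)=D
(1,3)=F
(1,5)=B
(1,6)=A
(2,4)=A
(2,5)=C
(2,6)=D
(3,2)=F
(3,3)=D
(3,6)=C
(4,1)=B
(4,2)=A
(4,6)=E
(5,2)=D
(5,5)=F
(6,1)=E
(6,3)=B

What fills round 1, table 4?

C

Round 2, table 1: round 2 has {A, C, D} and table 1 has {B, D, E}, leaving only F.
Round 2, table 3: round 2 has {A, C, D, F} and table 3 has {B, D, F}, leaving only E.
Round 2, table 2: round 2 has {A, C, D, E, F} and table 2 has {A, D, F}, leaving only B.
Round 3, table 1: round 3 has {C, D, F} and table 1 has {B, D, E, F}, leaving only A.
Round 3, table 5: round 3 has {A, C, D, F} and table 5 has {B, C, F}, leaving only E.
Round 3, table 4: round 3 has {A, C, D, E, F} and table 4 has {A}, leaving only B.
Round 4, table 3: round 4 has {A, B, E} and table 3 has {B, D, E, F}, leaving only C.
Round 4, table 5: round 4 has {A, B, C, E} and table 5 has {B, C, E, F}, leaving only D.
Round 4, table 4: round 4 has {A, B, C, D, E} and table 4 has {A, B}, leaving only F.
Round 5, table 1: round 5 has {D, F} and table 1 has {A, B, D, E, F}, leaving only C.
Round 5, table 3: round 5 has {C, D, F} and table 3 has {B, C, D, E, F}, leaving only A.
Round 5, table 4: round 5 has {A, C, D, F} and table 4 has {A, B, F}, leaving only E.
Round 1 already has {A, B, D, F} and table 4 already has {A, B, E, F}, so round 1, table 4 must be C.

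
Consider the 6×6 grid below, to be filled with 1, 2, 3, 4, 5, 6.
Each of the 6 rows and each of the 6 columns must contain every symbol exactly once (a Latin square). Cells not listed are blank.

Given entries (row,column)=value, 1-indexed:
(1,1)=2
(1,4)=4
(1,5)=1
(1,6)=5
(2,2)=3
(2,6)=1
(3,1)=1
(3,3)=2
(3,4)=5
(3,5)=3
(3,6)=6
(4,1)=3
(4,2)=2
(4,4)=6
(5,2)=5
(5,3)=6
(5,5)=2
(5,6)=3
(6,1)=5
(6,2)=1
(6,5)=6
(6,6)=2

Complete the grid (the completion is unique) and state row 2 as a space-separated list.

Row 2, column 4: row 2 has {1, 3} and column 4 has {4, 5, 6}, leaving only 2.
Row 1, column 2: row 1 has {1, 2, 4, 5} and column 2 has {1, 2, 3, 5}, leaving only 6.
Row 1, column 3: row 1 has {1, 2, 4, 5, 6} and column 3 has {2, 6}, leaving only 3.
Row 3, column 2: row 3 has {1, 2, 3, 5, 6} and column 2 has {1, 2, 3, 5, 6}, leaving only 4.
Row 4, column 6: row 4 has {2, 3, 6} and column 6 has {1, 2, 3, 5, 6}, leaving only 4.
Row 4, column 5: row 4 has {2, 3, 4, 6} and column 5 has {1, 2, 3, 6}, leaving only 5.
Row 2, column 5: row 2 has {1, 2, 3} and column 5 has {1, 2, 3, 5, 6}, leaving only 4.
Row 2, column 1: row 2 has {1, 2, 3, 4} and column 1 has {1, 2, 3, 5}, leaving only 6.
Row 2, column 3: row 2 has {1, 2, 3, 4, 6} and column 3 has {2, 3, 6}, leaving only 5.
So row 2 reads: 6 3 5 2 4 1.

6 3 5 2 4 1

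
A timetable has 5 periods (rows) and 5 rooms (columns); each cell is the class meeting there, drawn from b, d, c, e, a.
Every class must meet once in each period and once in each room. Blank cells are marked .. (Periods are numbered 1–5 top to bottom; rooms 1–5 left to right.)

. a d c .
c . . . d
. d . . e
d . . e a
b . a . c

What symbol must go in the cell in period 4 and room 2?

c

Period 1, room 1: period 1 has {d, c, a} and room 1 has {b, d, c}, leaving only e.
Period 1, room 5: period 1 has {d, c, e, a} and room 5 has {d, c, e, a}, leaving only b.
Period 3, room 1: period 3 has {d, e} and room 1 has {b, d, c, e}, leaving only a.
Period 3, room 4: period 3 has {d, e, a} and room 4 has {c, e}, leaving only b.
Period 2, room 4: period 2 has {d, c} and room 4 has {b, c, e}, leaving only a.
Period 3, room 3: period 3 has {b, d, e, a} and room 3 has {d, a}, leaving only c.
Period 4, room 3: period 4 has {d, e, a} and room 3 has {d, c, a}, leaving only b.
Period 4 already has {b, d, e, a} and room 2 already has {d, a}, so period 4, room 2 must be c.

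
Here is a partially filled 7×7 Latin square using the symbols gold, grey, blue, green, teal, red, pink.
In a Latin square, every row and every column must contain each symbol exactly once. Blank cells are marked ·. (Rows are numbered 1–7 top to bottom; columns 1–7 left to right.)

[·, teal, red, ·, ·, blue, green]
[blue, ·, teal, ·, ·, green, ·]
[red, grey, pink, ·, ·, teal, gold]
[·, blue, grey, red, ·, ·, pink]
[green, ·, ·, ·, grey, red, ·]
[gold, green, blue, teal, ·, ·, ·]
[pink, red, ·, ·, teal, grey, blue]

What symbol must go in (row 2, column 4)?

grey

Row 1, column 1: row 1 has {blue, green, teal, red} and column 1 has {gold, blue, green, red, pink}, leaving only grey.
Row 4, column 1: row 4 has {grey, blue, red, pink} and column 1 has {gold, grey, blue, green, red, pink}, leaving only teal.
Row 4, column 6: row 4 has {grey, blue, teal, red, pink} and column 6 has {grey, blue, green, teal, red}, leaving only gold.
Row 4, column 5: row 4 has {gold, grey, blue, teal, red, pink} and column 5 has {grey, teal}, leaving only green.
Row 3, column 5: row 3 has {gold, grey, teal, red, pink} and column 5 has {grey, green, teal}, leaving only blue.
Row 3, column 4: row 3 has {gold, grey, blue, teal, red, pink} and column 4 has {teal, red}, leaving only green.
Row 5, column 3: row 5 has {grey, green, red} and column 3 has {grey, blue, teal, red, pink}, leaving only gold.
Row 5, column 2: row 5 has {gold, grey, green, red} and column 2 has {grey, blue, green, teal, red}, leaving only pink.
Row 2, column 2: row 2 has {blue, green, teal} and column 2 has {grey, blue, green, teal, red, pink}, leaving only gold.
Row 5, column 4: row 5 has {gold, grey, green, red, pink} and column 4 has {green, teal, red}, leaving only blue.
Row 5, column 7: row 5 has {gold, grey, blue, green, red, pink} and column 7 has {gold, blue, green, pink}, leaving only teal.
Row 6, column 6: row 6 has {gold, blue, green, teal} and column 6 has {gold, grey, blue, green, teal, red}, leaving only pink.
Row 6, column 5: row 6 has {gold, blue, green, teal, pink} and column 5 has {grey, blue, green, teal}, leaving only red.
Row 2, column 5: row 2 has {gold, blue, green, teal} and column 5 has {grey, blue, green, teal, red}, leaving only pink.
Row 2 already has {gold, blue, green, teal, pink} and column 4 already has {blue, green, teal, red}, so row 2, column 4 must be grey.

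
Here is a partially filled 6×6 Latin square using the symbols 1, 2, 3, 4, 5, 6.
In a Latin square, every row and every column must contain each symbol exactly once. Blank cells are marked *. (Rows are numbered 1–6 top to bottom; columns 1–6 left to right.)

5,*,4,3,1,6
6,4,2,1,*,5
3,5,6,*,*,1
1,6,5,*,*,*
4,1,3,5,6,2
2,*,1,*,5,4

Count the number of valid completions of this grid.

Row 1, column 2: eliminating its row and column leaves {2}.
Row 2, column 5: eliminating its row and column leaves {3}.
Row 3, column 4: eliminating its row and column leaves {2, 4}.
Row 3, column 5: eliminating its row and column leaves {2, 4}.
Row 4, column 4: eliminating its row and column leaves {2, 4}.
Row 4, column 5: eliminating its row and column leaves {2, 3, 4}.
Row 4, column 6: eliminating its row and column leaves {3}.
Row 6, column 2: eliminating its row and column leaves {3}.
Row 6, column 4: eliminating its row and column leaves {6}.
Enumerating the assignments across these blanks that avoid any row or column repeat gives 2 completions.

2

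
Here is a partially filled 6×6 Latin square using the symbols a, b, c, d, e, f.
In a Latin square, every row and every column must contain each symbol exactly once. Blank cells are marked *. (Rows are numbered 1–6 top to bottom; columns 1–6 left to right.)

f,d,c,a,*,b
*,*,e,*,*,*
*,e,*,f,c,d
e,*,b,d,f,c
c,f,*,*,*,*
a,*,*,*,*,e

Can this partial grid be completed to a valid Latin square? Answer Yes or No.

Yes

No row or column among the givens repeats a symbol, and propagating forced cells runs into no contradiction.
One valid completion exists (for instance, f d c a e b / d c e b a f / b e a f c d / e a b d f c / c f d e b a / a b f c d e).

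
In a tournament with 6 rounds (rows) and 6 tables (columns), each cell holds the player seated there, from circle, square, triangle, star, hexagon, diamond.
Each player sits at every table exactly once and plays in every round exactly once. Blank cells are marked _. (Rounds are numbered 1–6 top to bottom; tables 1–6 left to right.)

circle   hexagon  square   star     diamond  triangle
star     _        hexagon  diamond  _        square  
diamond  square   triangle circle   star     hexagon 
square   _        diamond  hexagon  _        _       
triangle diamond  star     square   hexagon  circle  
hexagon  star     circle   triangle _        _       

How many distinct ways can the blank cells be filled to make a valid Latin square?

Round 2, table 2: eliminating its round and table leaves {circle, triangle}.
Round 2, table 5: eliminating its round and table leaves {circle, triangle}.
Round 4, table 2: eliminating its round and table leaves {circle, triangle}.
Round 4, table 5: eliminating its round and table leaves {circle, triangle}.
Round 4, table 6: eliminating its round and table leaves {star}.
Round 6, table 5: eliminating its round and table leaves {square}.
Round 6, table 6: eliminating its round and table leaves {diamond}.
Enumerating the assignments across these blanks that avoid any round or table repeat gives 2 completions.

2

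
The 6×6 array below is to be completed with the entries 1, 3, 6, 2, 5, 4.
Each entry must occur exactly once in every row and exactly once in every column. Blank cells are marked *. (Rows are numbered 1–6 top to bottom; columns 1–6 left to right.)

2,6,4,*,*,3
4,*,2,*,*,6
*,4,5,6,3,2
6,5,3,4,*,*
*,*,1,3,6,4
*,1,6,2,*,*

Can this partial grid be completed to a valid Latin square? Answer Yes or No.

Yes

No row or column among the givens repeats a symbol, and propagating forced cells runs into no contradiction.
One valid completion exists (for instance, 2 6 4 5 1 3 / 4 3 2 1 5 6 / 1 4 5 6 3 2 / 6 5 3 4 2 1 / 5 2 1 3 6 4 / 3 1 6 2 4 5).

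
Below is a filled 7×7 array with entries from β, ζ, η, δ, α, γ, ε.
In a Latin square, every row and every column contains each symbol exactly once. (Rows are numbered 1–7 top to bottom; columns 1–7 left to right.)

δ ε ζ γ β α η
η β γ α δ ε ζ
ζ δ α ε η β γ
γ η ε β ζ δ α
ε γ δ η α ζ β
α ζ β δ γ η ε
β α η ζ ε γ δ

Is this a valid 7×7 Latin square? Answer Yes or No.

Yes

Each row is a permutation of the 7 symbols, and so is each column.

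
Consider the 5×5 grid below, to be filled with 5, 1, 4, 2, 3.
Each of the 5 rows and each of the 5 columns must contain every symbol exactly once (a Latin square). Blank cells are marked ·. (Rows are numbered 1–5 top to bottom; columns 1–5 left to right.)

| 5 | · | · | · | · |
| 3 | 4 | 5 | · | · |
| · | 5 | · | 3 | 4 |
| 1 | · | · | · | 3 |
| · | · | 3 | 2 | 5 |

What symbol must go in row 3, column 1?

Row 3 already has {5, 4, 3} and column 1 already has {5, 1, 3}, so row 3, column 1 must be 2.

2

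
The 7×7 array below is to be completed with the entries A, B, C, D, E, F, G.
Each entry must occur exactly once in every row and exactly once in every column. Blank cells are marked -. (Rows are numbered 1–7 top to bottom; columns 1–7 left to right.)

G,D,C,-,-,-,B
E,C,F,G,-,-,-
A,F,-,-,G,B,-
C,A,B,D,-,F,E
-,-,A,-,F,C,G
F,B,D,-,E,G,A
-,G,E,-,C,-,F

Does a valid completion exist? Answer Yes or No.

No

Row 3, column 3: row 3 together with column 3 already contain {A, B, C, D, E, F, G} — every symbol — so nothing can go there. The grid has no valid completion.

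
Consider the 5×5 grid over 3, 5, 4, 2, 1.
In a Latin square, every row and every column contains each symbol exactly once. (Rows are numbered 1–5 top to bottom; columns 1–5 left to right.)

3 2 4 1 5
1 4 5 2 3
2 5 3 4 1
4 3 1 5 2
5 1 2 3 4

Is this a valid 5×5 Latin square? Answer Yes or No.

Each row is a permutation of the 5 symbols, and so is each column.

Yes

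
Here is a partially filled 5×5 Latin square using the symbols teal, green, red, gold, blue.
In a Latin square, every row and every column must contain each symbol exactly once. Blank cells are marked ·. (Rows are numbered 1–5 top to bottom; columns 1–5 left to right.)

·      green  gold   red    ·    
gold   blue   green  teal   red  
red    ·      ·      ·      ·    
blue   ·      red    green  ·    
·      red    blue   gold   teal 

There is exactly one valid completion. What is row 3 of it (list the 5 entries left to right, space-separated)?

Row 3, column 3: row 3 has {red} and column 3 has {green, red, gold, blue}, leaving only teal.
Row 3, column 2: row 3 has {teal, red} and column 2 has {green, red, blue}, leaving only gold.
Row 3, column 4: row 3 has {teal, red, gold} and column 4 has {teal, green, red, gold}, leaving only blue.
Row 3, column 5: row 3 has {teal, red, gold, blue} and column 5 has {teal, red}, leaving only green.
So row 3 reads: red gold teal blue green.

red gold teal blue green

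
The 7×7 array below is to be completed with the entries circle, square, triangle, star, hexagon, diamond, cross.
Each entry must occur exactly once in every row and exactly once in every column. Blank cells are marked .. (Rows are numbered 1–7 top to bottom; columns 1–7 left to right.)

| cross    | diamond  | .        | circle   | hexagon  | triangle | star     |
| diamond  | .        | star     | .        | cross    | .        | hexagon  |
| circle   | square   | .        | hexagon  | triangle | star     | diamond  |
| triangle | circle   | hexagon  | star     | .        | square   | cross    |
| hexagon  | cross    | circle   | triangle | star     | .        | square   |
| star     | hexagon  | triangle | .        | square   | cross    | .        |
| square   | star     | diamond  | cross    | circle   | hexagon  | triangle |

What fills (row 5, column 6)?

Row 5 already has {circle, square, triangle, star, hexagon, cross} and column 6 already has {square, triangle, star, hexagon, cross}, so row 5, column 6 must be diamond.

diamond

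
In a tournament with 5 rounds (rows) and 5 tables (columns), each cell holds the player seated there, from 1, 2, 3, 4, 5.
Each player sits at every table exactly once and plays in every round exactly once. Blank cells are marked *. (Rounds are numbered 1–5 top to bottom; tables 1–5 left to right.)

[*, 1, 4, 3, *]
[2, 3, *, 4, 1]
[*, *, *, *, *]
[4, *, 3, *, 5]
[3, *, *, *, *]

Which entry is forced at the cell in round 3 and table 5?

3

Round 1, table 1: round 1 has {1, 3, 4} and table 1 has {2, 3, 4}, leaving only 5.
Round 1, table 5: round 1 has {1, 3, 4, 5} and table 5 has {1, 5}, leaving only 2.
Round 2, table 3: round 2 has {1, 2, 3, 4} and table 3 has {3, 4}, leaving only 5.
Round 3, table 1: round 3 has {} and table 1 has {2, 3, 4, 5}, leaving only 1.
Round 3, table 3: round 3 has {1} and table 3 has {3, 4, 5}, leaving only 2.
Round 3, table 4: round 3 has {1, 2} and table 4 has {3, 4}, leaving only 5.
Round 3, table 2: round 3 has {1, 2, 5} and table 2 has {1, 3}, leaving only 4.
Round 3 already has {1, 2, 4, 5} and table 5 already has {1, 2, 5}, so round 3, table 5 must be 3.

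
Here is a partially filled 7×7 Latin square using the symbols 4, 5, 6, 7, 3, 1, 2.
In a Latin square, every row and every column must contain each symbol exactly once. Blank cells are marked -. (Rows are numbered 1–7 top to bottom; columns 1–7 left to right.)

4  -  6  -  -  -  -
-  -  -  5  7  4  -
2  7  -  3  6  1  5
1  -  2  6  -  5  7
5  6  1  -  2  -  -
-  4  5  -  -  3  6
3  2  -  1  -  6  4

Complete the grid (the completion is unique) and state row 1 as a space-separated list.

Row 2, column 1: row 2 has {4, 5, 7} and column 1 has {4, 5, 3, 1, 2}, leaving only 6.
Row 2, column 3: row 2 has {4, 5, 6, 7} and column 3 has {5, 6, 1, 2}, leaving only 3.
Row 2, column 2: row 2 has {4, 5, 6, 7, 3} and column 2 has {4, 6, 7, 2}, leaving only 1.
Row 2, column 7: row 2 has {4, 5, 6, 7, 3, 1} and column 7 has {4, 5, 6, 7}, leaving only 2.
Row 3, column 3: row 3 has {5, 6, 7, 3, 1, 2} and column 3 has {5, 6, 3, 1, 2}, leaving only 4.
Row 4, column 2: row 4 has {5, 6, 7, 1, 2} and column 2 has {4, 6, 7, 1, 2}, leaving only 3.
Row 1, column 2: row 1 has {4, 6} and column 2 has {4, 6, 7, 3, 1, 2}, leaving only 5.
Row 4, column 5: row 4 has {5, 6, 7, 3, 1, 2} and column 5 has {6, 7, 2}, leaving only 4.
Row 5, column 6: row 5 has {5, 6, 1, 2} and column 6 has {4, 5, 6, 3, 1}, leaving only 7.
Row 1, column 6: row 1 has {4, 5, 6} and column 6 has {4, 5, 6, 7, 3, 1}, leaving only 2.
Row 1, column 4: row 1 has {4, 5, 6, 2} and column 4 has {5, 6, 3, 1}, leaving only 7.
Row 5, column 4: row 5 has {5, 6, 7, 1, 2} and column 4 has {5, 6, 7, 3, 1}, leaving only 4.
Row 5, column 7: row 5 has {4, 5, 6, 7, 1, 2} and column 7 has {4, 5, 6, 7, 2}, leaving only 3.
Row 1, column 7: row 1 has {4, 5, 6, 7, 2} and column 7 has {4, 5, 6, 7, 3, 2}, leaving only 1.
Row 1, column 5: row 1 has {4, 5, 6, 7, 1, 2} and column 5 has {4, 6, 7, 2}, leaving only 3.
So row 1 reads: 4 5 6 7 3 2 1.

4 5 6 7 3 2 1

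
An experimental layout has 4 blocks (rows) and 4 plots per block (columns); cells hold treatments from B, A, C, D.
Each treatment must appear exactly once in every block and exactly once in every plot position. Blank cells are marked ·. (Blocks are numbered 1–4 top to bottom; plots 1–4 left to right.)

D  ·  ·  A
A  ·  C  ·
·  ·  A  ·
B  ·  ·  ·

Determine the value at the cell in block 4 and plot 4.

Block 1, plot 3: block 1 has {A, D} and plot 3 has {A, C}, leaving only B.
Block 1, plot 2: block 1 has {B, A, D} and plot 2 has {}, leaving only C.
Block 3, plot 1: block 3 has {A} and plot 1 has {B, A, D}, leaving only C.
Block 4, plot 3: block 4 has {B} and plot 3 has {B, A, C}, leaving only D.
Block 4 already has {B, D} and plot 4 already has {A}, so block 4, plot 4 must be C.

C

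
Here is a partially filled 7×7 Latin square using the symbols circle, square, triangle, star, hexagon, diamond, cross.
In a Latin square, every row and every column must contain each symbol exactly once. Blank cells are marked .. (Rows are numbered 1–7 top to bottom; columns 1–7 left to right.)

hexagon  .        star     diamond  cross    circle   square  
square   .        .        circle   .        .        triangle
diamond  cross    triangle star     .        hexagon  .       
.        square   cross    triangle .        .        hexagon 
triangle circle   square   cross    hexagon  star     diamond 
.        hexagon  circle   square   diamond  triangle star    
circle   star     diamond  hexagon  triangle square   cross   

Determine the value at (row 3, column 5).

square

Row 1, column 2: row 1 has {circle, square, star, hexagon, diamond, cross} and column 2 has {circle, square, star, hexagon, cross}, leaving only triangle.
Row 2, column 2: row 2 has {circle, square, triangle} and column 2 has {circle, square, triangle, star, hexagon, cross}, leaving only diamond.
Row 2, column 3: row 2 has {circle, square, triangle, diamond} and column 3 has {circle, square, triangle, star, diamond, cross}, leaving only hexagon.
Row 2, column 5: row 2 has {circle, square, triangle, hexagon, diamond} and column 5 has {triangle, hexagon, diamond, cross}, leaving only star.
Row 2, column 6: row 2 has {circle, square, triangle, star, hexagon, diamond} and column 6 has {circle, square, triangle, star, hexagon}, leaving only cross.
Row 3, column 7: row 3 has {triangle, star, hexagon, diamond, cross} and column 7 has {square, triangle, star, hexagon, diamond, cross}, leaving only circle.
Row 3 already has {circle, triangle, star, hexagon, diamond, cross} and column 5 already has {triangle, star, hexagon, diamond, cross}, so row 3, column 5 must be square.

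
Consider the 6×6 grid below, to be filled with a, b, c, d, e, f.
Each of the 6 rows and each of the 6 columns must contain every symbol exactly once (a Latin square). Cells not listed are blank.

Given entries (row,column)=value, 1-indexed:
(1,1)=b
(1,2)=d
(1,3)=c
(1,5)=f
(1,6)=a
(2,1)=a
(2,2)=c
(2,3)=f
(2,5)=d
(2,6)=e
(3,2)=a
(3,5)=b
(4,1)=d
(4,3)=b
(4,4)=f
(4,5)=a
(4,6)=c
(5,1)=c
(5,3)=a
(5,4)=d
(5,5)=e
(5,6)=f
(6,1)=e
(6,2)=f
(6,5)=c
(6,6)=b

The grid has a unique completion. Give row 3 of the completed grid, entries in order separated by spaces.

f a e c b d

Row 3, column 1: row 3 has {a, b} and column 1 has {a, b, c, d, e}, leaving only f.
Row 3, column 6: row 3 has {a, b, f} and column 6 has {a, b, c, e, f}, leaving only d.
Row 3, column 3: row 3 has {a, b, d, f} and column 3 has {a, b, c, f}, leaving only e.
Row 3, column 4: row 3 has {a, b, d, e, f} and column 4 has {d, f}, leaving only c.
So row 3 reads: f a e c b d.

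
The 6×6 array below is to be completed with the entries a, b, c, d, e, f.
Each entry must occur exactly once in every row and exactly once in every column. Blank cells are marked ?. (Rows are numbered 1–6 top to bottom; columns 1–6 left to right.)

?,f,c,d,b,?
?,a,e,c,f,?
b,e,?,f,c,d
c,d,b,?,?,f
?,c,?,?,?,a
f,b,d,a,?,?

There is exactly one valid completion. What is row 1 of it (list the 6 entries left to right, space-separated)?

Row 1, column 6: row 1 has {b, c, d, f} and column 6 has {a, d, f}, leaving only e.
Row 1, column 1: row 1 has {b, c, d, e, f} and column 1 has {b, c, f}, leaving only a.
So row 1 reads: a f c d b e.

a f c d b e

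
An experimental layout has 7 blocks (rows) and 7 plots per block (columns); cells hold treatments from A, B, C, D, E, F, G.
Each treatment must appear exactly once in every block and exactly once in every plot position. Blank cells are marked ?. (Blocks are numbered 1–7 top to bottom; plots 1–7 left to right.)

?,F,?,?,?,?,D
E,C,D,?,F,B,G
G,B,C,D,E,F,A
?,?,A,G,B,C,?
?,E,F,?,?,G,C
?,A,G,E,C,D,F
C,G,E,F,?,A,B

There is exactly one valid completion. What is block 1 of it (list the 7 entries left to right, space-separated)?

A F B C G E D

Block 1, plot 3: block 1 has {D, F} and plot 3 has {A, C, D, E, F, G}, leaving only B.
Block 1, plot 1: block 1 has {B, D, F} and plot 1 has {C, E, G}, leaving only A.
Block 1, plot 4: block 1 has {A, B, D, F} and plot 4 has {D, E, F, G}, leaving only C.
Block 1, plot 5: block 1 has {A, B, C, D, F} and plot 5 has {B, C, E, F}, leaving only G.
Block 1, plot 6: block 1 has {A, B, C, D, F, G} and plot 6 has {A, B, C, D, F, G}, leaving only E.
So block 1 reads: A F B C G E D.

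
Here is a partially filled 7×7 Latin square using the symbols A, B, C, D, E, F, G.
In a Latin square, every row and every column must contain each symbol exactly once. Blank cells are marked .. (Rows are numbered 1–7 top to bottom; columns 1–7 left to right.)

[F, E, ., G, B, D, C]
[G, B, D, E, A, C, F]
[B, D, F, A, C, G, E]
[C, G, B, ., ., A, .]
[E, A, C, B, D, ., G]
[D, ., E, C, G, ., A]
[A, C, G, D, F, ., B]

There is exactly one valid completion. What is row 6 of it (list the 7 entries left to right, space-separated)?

D F E C G B A

Row 6, column 2: row 6 has {A, C, D, E, G} and column 2 has {A, B, C, D, E, G}, leaving only F.
Row 6, column 6: row 6 has {A, C, D, E, F, G} and column 6 has {A, C, D, G}, leaving only B.
So row 6 reads: D F E C G B A.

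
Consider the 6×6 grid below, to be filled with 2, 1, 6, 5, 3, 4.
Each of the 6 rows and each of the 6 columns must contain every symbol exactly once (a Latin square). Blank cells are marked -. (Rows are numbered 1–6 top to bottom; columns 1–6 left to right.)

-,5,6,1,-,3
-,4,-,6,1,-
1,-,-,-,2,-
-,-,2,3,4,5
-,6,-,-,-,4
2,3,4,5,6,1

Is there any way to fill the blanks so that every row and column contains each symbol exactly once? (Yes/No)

Row 1, column 5: row 1 together with column 5 already contain {2, 1, 6, 5, 3, 4} — every symbol — so nothing can go there. The grid has no valid completion.

No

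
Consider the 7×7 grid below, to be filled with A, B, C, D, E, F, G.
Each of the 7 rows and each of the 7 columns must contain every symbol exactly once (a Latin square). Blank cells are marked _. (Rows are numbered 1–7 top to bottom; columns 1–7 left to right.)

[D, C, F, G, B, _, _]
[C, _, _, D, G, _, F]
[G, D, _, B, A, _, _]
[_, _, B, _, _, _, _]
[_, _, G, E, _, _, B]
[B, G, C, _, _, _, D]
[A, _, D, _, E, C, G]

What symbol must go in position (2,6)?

B

Row 3, column 3: row 3 has {A, B, D, G} and column 3 has {B, C, D, F, G}, leaving only E.
Row 2, column 3: row 2 has {C, D, F, G} and column 3 has {B, C, D, E, F, G}, leaving only A.
Row 3, column 6: row 3 has {A, B, D, E, G} and column 6 has {C}, leaving only F.
Row 3, column 7: row 3 has {A, B, D, E, F, G} and column 7 has {B, D, F, G}, leaving only C.
Row 5, column 1: row 5 has {B, E, G} and column 1 has {A, B, C, D, G}, leaving only F.
Row 4, column 1: row 4 has {B} and column 1 has {A, B, C, D, F, G}, leaving only E.
Row 4, column 7: row 4 has {B, E} and column 7 has {B, C, D, F, G}, leaving only A.
Row 1, column 7: row 1 has {B, C, D, F, G} and column 7 has {A, B, C, D, F, G}, leaving only E.
Row 1, column 6: row 1 has {B, C, D, E, F, G} and column 6 has {C, F}, leaving only A.
Row 4, column 2: row 4 has {A, B, E} and column 2 has {C, D, G}, leaving only F.
Row 4, column 4: row 4 has {A, B, E, F} and column 4 has {B, D, E, G}, leaving only C.
Row 4, column 5: row 4 has {A, B, C, E, F} and column 5 has {A, B, E, G}, leaving only D.
Row 4, column 6: row 4 has {A, B, C, D, E, F} and column 6 has {A, C, F}, leaving only G.
Row 5, column 2: row 5 has {B, E, F, G} and column 2 has {C, D, F, G}, leaving only A.
Row 5, column 5: row 5 has {A, B, E, F, G} and column 5 has {A, B, D, E, G}, leaving only C.
Row 5, column 6: row 5 has {A, B, C, E, F, G} and column 6 has {A, C, F, G}, leaving only D.
Row 6, column 5: row 6 has {B, C, D, G} and column 5 has {A, B, C, D, E, G}, leaving only F.
Row 6, column 4: row 6 has {B, C, D, F, G} and column 4 has {B, C, D, E, G}, leaving only A.
Row 6, column 6: row 6 has {A, B, C, D, F, G} and column 6 has {A, C, D, F, G}, leaving only E.
Row 2 already has {A, C, D, F, G} and column 6 already has {A, C, D, E, F, G}, so row 2, column 6 must be B.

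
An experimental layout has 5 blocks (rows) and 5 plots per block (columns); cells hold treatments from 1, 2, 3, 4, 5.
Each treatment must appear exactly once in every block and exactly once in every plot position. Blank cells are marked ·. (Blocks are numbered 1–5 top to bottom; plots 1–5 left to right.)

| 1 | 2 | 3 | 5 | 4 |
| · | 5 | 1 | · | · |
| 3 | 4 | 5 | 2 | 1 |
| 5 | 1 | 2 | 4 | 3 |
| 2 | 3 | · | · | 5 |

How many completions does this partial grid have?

1

Block 2, plot 1: eliminating its block and plot leaves {4}.
Block 2, plot 4: eliminating its block and plot leaves {3}.
Block 2, plot 5: eliminating its block and plot leaves {2}.
Block 5, plot 3: eliminating its block and plot leaves {4}.
Block 5, plot 4: eliminating its block and plot leaves {1}.
Only one assignment across all blanks avoids any block or plot repeat, giving 1 completion.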